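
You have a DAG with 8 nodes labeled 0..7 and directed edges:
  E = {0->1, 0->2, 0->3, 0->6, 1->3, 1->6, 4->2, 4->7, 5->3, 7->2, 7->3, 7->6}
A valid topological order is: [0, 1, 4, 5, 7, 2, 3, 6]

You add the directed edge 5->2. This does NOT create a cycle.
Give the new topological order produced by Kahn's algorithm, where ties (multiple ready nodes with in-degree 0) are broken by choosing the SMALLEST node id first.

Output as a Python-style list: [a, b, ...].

Old toposort: [0, 1, 4, 5, 7, 2, 3, 6]
Added edge: 5->2
Position of 5 (3) < position of 2 (5). Old order still valid.
Run Kahn's algorithm (break ties by smallest node id):
  initial in-degrees: [0, 1, 4, 4, 0, 0, 3, 1]
  ready (indeg=0): [0, 4, 5]
  pop 0: indeg[1]->0; indeg[2]->3; indeg[3]->3; indeg[6]->2 | ready=[1, 4, 5] | order so far=[0]
  pop 1: indeg[3]->2; indeg[6]->1 | ready=[4, 5] | order so far=[0, 1]
  pop 4: indeg[2]->2; indeg[7]->0 | ready=[5, 7] | order so far=[0, 1, 4]
  pop 5: indeg[2]->1; indeg[3]->1 | ready=[7] | order so far=[0, 1, 4, 5]
  pop 7: indeg[2]->0; indeg[3]->0; indeg[6]->0 | ready=[2, 3, 6] | order so far=[0, 1, 4, 5, 7]
  pop 2: no out-edges | ready=[3, 6] | order so far=[0, 1, 4, 5, 7, 2]
  pop 3: no out-edges | ready=[6] | order so far=[0, 1, 4, 5, 7, 2, 3]
  pop 6: no out-edges | ready=[] | order so far=[0, 1, 4, 5, 7, 2, 3, 6]
  Result: [0, 1, 4, 5, 7, 2, 3, 6]

Answer: [0, 1, 4, 5, 7, 2, 3, 6]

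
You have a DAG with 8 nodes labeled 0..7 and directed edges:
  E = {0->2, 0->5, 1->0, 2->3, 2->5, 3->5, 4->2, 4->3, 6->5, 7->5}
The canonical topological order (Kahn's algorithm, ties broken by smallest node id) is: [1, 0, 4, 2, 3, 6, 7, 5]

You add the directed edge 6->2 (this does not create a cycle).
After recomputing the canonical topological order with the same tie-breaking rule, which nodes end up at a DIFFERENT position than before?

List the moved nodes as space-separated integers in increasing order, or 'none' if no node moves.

Old toposort: [1, 0, 4, 2, 3, 6, 7, 5]
Added edge 6->2
Recompute Kahn (smallest-id tiebreak):
  initial in-degrees: [1, 0, 3, 2, 0, 5, 0, 0]
  ready (indeg=0): [1, 4, 6, 7]
  pop 1: indeg[0]->0 | ready=[0, 4, 6, 7] | order so far=[1]
  pop 0: indeg[2]->2; indeg[5]->4 | ready=[4, 6, 7] | order so far=[1, 0]
  pop 4: indeg[2]->1; indeg[3]->1 | ready=[6, 7] | order so far=[1, 0, 4]
  pop 6: indeg[2]->0; indeg[5]->3 | ready=[2, 7] | order so far=[1, 0, 4, 6]
  pop 2: indeg[3]->0; indeg[5]->2 | ready=[3, 7] | order so far=[1, 0, 4, 6, 2]
  pop 3: indeg[5]->1 | ready=[7] | order so far=[1, 0, 4, 6, 2, 3]
  pop 7: indeg[5]->0 | ready=[5] | order so far=[1, 0, 4, 6, 2, 3, 7]
  pop 5: no out-edges | ready=[] | order so far=[1, 0, 4, 6, 2, 3, 7, 5]
New canonical toposort: [1, 0, 4, 6, 2, 3, 7, 5]
Compare positions:
  Node 0: index 1 -> 1 (same)
  Node 1: index 0 -> 0 (same)
  Node 2: index 3 -> 4 (moved)
  Node 3: index 4 -> 5 (moved)
  Node 4: index 2 -> 2 (same)
  Node 5: index 7 -> 7 (same)
  Node 6: index 5 -> 3 (moved)
  Node 7: index 6 -> 6 (same)
Nodes that changed position: 2 3 6

Answer: 2 3 6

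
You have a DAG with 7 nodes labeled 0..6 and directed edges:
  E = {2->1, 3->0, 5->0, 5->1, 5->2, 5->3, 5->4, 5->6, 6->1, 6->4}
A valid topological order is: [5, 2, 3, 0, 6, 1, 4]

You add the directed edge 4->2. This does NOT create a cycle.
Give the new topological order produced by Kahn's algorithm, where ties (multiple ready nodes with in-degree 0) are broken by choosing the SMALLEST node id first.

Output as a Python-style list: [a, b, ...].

Answer: [5, 3, 0, 6, 4, 2, 1]

Derivation:
Old toposort: [5, 2, 3, 0, 6, 1, 4]
Added edge: 4->2
Position of 4 (6) > position of 2 (1). Must reorder: 4 must now come before 2.
Run Kahn's algorithm (break ties by smallest node id):
  initial in-degrees: [2, 3, 2, 1, 2, 0, 1]
  ready (indeg=0): [5]
  pop 5: indeg[0]->1; indeg[1]->2; indeg[2]->1; indeg[3]->0; indeg[4]->1; indeg[6]->0 | ready=[3, 6] | order so far=[5]
  pop 3: indeg[0]->0 | ready=[0, 6] | order so far=[5, 3]
  pop 0: no out-edges | ready=[6] | order so far=[5, 3, 0]
  pop 6: indeg[1]->1; indeg[4]->0 | ready=[4] | order so far=[5, 3, 0, 6]
  pop 4: indeg[2]->0 | ready=[2] | order so far=[5, 3, 0, 6, 4]
  pop 2: indeg[1]->0 | ready=[1] | order so far=[5, 3, 0, 6, 4, 2]
  pop 1: no out-edges | ready=[] | order so far=[5, 3, 0, 6, 4, 2, 1]
  Result: [5, 3, 0, 6, 4, 2, 1]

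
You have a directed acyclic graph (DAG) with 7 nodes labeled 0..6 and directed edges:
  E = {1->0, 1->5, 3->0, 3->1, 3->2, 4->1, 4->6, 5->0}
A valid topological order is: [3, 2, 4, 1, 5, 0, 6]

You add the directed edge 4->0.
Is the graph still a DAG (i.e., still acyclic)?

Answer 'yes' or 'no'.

Given toposort: [3, 2, 4, 1, 5, 0, 6]
Position of 4: index 2; position of 0: index 5
New edge 4->0: forward
Forward edge: respects the existing order. Still a DAG, same toposort still valid.
Still a DAG? yes

Answer: yes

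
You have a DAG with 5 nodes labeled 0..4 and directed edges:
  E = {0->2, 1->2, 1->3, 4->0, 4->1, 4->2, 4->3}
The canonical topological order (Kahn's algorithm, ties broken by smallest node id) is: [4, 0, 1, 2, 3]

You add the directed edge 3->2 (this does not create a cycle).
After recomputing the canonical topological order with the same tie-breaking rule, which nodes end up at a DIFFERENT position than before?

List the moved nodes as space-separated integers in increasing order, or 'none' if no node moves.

Answer: 2 3

Derivation:
Old toposort: [4, 0, 1, 2, 3]
Added edge 3->2
Recompute Kahn (smallest-id tiebreak):
  initial in-degrees: [1, 1, 4, 2, 0]
  ready (indeg=0): [4]
  pop 4: indeg[0]->0; indeg[1]->0; indeg[2]->3; indeg[3]->1 | ready=[0, 1] | order so far=[4]
  pop 0: indeg[2]->2 | ready=[1] | order so far=[4, 0]
  pop 1: indeg[2]->1; indeg[3]->0 | ready=[3] | order so far=[4, 0, 1]
  pop 3: indeg[2]->0 | ready=[2] | order so far=[4, 0, 1, 3]
  pop 2: no out-edges | ready=[] | order so far=[4, 0, 1, 3, 2]
New canonical toposort: [4, 0, 1, 3, 2]
Compare positions:
  Node 0: index 1 -> 1 (same)
  Node 1: index 2 -> 2 (same)
  Node 2: index 3 -> 4 (moved)
  Node 3: index 4 -> 3 (moved)
  Node 4: index 0 -> 0 (same)
Nodes that changed position: 2 3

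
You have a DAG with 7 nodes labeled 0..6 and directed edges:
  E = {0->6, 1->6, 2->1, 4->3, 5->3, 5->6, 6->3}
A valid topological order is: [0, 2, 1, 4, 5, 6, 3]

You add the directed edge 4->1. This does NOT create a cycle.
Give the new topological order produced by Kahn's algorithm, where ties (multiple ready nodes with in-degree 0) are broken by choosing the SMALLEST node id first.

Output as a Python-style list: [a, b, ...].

Old toposort: [0, 2, 1, 4, 5, 6, 3]
Added edge: 4->1
Position of 4 (3) > position of 1 (2). Must reorder: 4 must now come before 1.
Run Kahn's algorithm (break ties by smallest node id):
  initial in-degrees: [0, 2, 0, 3, 0, 0, 3]
  ready (indeg=0): [0, 2, 4, 5]
  pop 0: indeg[6]->2 | ready=[2, 4, 5] | order so far=[0]
  pop 2: indeg[1]->1 | ready=[4, 5] | order so far=[0, 2]
  pop 4: indeg[1]->0; indeg[3]->2 | ready=[1, 5] | order so far=[0, 2, 4]
  pop 1: indeg[6]->1 | ready=[5] | order so far=[0, 2, 4, 1]
  pop 5: indeg[3]->1; indeg[6]->0 | ready=[6] | order so far=[0, 2, 4, 1, 5]
  pop 6: indeg[3]->0 | ready=[3] | order so far=[0, 2, 4, 1, 5, 6]
  pop 3: no out-edges | ready=[] | order so far=[0, 2, 4, 1, 5, 6, 3]
  Result: [0, 2, 4, 1, 5, 6, 3]

Answer: [0, 2, 4, 1, 5, 6, 3]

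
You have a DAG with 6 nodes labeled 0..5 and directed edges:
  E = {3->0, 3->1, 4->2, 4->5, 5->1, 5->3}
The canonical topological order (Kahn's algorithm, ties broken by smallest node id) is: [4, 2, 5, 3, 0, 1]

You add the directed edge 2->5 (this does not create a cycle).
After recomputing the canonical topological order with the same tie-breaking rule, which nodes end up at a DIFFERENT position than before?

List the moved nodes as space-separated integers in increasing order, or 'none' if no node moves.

Old toposort: [4, 2, 5, 3, 0, 1]
Added edge 2->5
Recompute Kahn (smallest-id tiebreak):
  initial in-degrees: [1, 2, 1, 1, 0, 2]
  ready (indeg=0): [4]
  pop 4: indeg[2]->0; indeg[5]->1 | ready=[2] | order so far=[4]
  pop 2: indeg[5]->0 | ready=[5] | order so far=[4, 2]
  pop 5: indeg[1]->1; indeg[3]->0 | ready=[3] | order so far=[4, 2, 5]
  pop 3: indeg[0]->0; indeg[1]->0 | ready=[0, 1] | order so far=[4, 2, 5, 3]
  pop 0: no out-edges | ready=[1] | order so far=[4, 2, 5, 3, 0]
  pop 1: no out-edges | ready=[] | order so far=[4, 2, 5, 3, 0, 1]
New canonical toposort: [4, 2, 5, 3, 0, 1]
Compare positions:
  Node 0: index 4 -> 4 (same)
  Node 1: index 5 -> 5 (same)
  Node 2: index 1 -> 1 (same)
  Node 3: index 3 -> 3 (same)
  Node 4: index 0 -> 0 (same)
  Node 5: index 2 -> 2 (same)
Nodes that changed position: none

Answer: none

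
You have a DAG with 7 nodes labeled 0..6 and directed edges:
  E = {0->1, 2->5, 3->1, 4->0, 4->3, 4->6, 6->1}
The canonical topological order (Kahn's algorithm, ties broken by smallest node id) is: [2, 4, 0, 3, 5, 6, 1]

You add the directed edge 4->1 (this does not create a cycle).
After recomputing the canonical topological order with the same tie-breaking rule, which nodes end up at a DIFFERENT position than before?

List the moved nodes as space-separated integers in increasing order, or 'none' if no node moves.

Answer: none

Derivation:
Old toposort: [2, 4, 0, 3, 5, 6, 1]
Added edge 4->1
Recompute Kahn (smallest-id tiebreak):
  initial in-degrees: [1, 4, 0, 1, 0, 1, 1]
  ready (indeg=0): [2, 4]
  pop 2: indeg[5]->0 | ready=[4, 5] | order so far=[2]
  pop 4: indeg[0]->0; indeg[1]->3; indeg[3]->0; indeg[6]->0 | ready=[0, 3, 5, 6] | order so far=[2, 4]
  pop 0: indeg[1]->2 | ready=[3, 5, 6] | order so far=[2, 4, 0]
  pop 3: indeg[1]->1 | ready=[5, 6] | order so far=[2, 4, 0, 3]
  pop 5: no out-edges | ready=[6] | order so far=[2, 4, 0, 3, 5]
  pop 6: indeg[1]->0 | ready=[1] | order so far=[2, 4, 0, 3, 5, 6]
  pop 1: no out-edges | ready=[] | order so far=[2, 4, 0, 3, 5, 6, 1]
New canonical toposort: [2, 4, 0, 3, 5, 6, 1]
Compare positions:
  Node 0: index 2 -> 2 (same)
  Node 1: index 6 -> 6 (same)
  Node 2: index 0 -> 0 (same)
  Node 3: index 3 -> 3 (same)
  Node 4: index 1 -> 1 (same)
  Node 5: index 4 -> 4 (same)
  Node 6: index 5 -> 5 (same)
Nodes that changed position: none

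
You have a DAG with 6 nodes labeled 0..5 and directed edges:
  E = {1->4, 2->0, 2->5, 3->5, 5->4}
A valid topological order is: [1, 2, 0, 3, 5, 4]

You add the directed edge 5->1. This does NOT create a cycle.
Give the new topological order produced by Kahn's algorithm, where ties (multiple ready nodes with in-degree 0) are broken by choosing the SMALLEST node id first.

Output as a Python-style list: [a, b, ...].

Old toposort: [1, 2, 0, 3, 5, 4]
Added edge: 5->1
Position of 5 (4) > position of 1 (0). Must reorder: 5 must now come before 1.
Run Kahn's algorithm (break ties by smallest node id):
  initial in-degrees: [1, 1, 0, 0, 2, 2]
  ready (indeg=0): [2, 3]
  pop 2: indeg[0]->0; indeg[5]->1 | ready=[0, 3] | order so far=[2]
  pop 0: no out-edges | ready=[3] | order so far=[2, 0]
  pop 3: indeg[5]->0 | ready=[5] | order so far=[2, 0, 3]
  pop 5: indeg[1]->0; indeg[4]->1 | ready=[1] | order so far=[2, 0, 3, 5]
  pop 1: indeg[4]->0 | ready=[4] | order so far=[2, 0, 3, 5, 1]
  pop 4: no out-edges | ready=[] | order so far=[2, 0, 3, 5, 1, 4]
  Result: [2, 0, 3, 5, 1, 4]

Answer: [2, 0, 3, 5, 1, 4]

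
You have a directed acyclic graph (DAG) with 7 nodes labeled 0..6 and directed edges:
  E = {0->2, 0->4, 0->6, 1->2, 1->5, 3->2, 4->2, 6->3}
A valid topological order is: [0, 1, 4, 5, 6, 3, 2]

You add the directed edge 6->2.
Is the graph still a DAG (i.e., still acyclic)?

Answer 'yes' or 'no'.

Answer: yes

Derivation:
Given toposort: [0, 1, 4, 5, 6, 3, 2]
Position of 6: index 4; position of 2: index 6
New edge 6->2: forward
Forward edge: respects the existing order. Still a DAG, same toposort still valid.
Still a DAG? yes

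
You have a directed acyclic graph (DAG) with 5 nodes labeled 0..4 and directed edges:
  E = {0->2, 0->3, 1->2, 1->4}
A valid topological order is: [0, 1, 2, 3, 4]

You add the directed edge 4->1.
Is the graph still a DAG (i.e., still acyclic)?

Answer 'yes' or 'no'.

Given toposort: [0, 1, 2, 3, 4]
Position of 4: index 4; position of 1: index 1
New edge 4->1: backward (u after v in old order)
Backward edge: old toposort is now invalid. Check if this creates a cycle.
Does 1 already reach 4? Reachable from 1: [1, 2, 4]. YES -> cycle!
Still a DAG? no

Answer: no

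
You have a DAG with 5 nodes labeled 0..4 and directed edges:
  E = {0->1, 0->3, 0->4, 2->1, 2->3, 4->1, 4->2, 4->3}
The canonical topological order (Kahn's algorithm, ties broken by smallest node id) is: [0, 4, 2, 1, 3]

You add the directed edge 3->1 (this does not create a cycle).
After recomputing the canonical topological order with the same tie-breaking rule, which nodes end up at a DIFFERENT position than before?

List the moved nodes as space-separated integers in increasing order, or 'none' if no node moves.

Old toposort: [0, 4, 2, 1, 3]
Added edge 3->1
Recompute Kahn (smallest-id tiebreak):
  initial in-degrees: [0, 4, 1, 3, 1]
  ready (indeg=0): [0]
  pop 0: indeg[1]->3; indeg[3]->2; indeg[4]->0 | ready=[4] | order so far=[0]
  pop 4: indeg[1]->2; indeg[2]->0; indeg[3]->1 | ready=[2] | order so far=[0, 4]
  pop 2: indeg[1]->1; indeg[3]->0 | ready=[3] | order so far=[0, 4, 2]
  pop 3: indeg[1]->0 | ready=[1] | order so far=[0, 4, 2, 3]
  pop 1: no out-edges | ready=[] | order so far=[0, 4, 2, 3, 1]
New canonical toposort: [0, 4, 2, 3, 1]
Compare positions:
  Node 0: index 0 -> 0 (same)
  Node 1: index 3 -> 4 (moved)
  Node 2: index 2 -> 2 (same)
  Node 3: index 4 -> 3 (moved)
  Node 4: index 1 -> 1 (same)
Nodes that changed position: 1 3

Answer: 1 3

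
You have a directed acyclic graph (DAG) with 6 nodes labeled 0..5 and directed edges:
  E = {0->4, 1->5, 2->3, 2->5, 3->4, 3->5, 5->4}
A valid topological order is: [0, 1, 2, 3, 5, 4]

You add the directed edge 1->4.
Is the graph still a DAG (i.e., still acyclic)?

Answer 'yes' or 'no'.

Given toposort: [0, 1, 2, 3, 5, 4]
Position of 1: index 1; position of 4: index 5
New edge 1->4: forward
Forward edge: respects the existing order. Still a DAG, same toposort still valid.
Still a DAG? yes

Answer: yes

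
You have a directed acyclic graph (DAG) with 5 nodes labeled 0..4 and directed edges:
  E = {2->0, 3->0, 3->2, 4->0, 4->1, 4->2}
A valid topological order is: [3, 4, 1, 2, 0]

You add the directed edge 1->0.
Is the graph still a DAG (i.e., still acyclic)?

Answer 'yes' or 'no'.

Answer: yes

Derivation:
Given toposort: [3, 4, 1, 2, 0]
Position of 1: index 2; position of 0: index 4
New edge 1->0: forward
Forward edge: respects the existing order. Still a DAG, same toposort still valid.
Still a DAG? yes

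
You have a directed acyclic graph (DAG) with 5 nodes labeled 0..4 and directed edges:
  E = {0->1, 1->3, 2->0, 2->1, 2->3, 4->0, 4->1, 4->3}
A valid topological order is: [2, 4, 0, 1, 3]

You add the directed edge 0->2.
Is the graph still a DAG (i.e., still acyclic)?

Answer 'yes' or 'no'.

Answer: no

Derivation:
Given toposort: [2, 4, 0, 1, 3]
Position of 0: index 2; position of 2: index 0
New edge 0->2: backward (u after v in old order)
Backward edge: old toposort is now invalid. Check if this creates a cycle.
Does 2 already reach 0? Reachable from 2: [0, 1, 2, 3]. YES -> cycle!
Still a DAG? no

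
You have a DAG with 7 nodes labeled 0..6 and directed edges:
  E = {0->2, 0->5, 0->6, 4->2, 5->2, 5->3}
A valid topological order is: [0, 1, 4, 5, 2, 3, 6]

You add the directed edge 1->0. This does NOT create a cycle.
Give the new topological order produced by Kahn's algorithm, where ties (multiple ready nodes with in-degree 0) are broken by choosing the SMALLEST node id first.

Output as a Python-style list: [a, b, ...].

Answer: [1, 0, 4, 5, 2, 3, 6]

Derivation:
Old toposort: [0, 1, 4, 5, 2, 3, 6]
Added edge: 1->0
Position of 1 (1) > position of 0 (0). Must reorder: 1 must now come before 0.
Run Kahn's algorithm (break ties by smallest node id):
  initial in-degrees: [1, 0, 3, 1, 0, 1, 1]
  ready (indeg=0): [1, 4]
  pop 1: indeg[0]->0 | ready=[0, 4] | order so far=[1]
  pop 0: indeg[2]->2; indeg[5]->0; indeg[6]->0 | ready=[4, 5, 6] | order so far=[1, 0]
  pop 4: indeg[2]->1 | ready=[5, 6] | order so far=[1, 0, 4]
  pop 5: indeg[2]->0; indeg[3]->0 | ready=[2, 3, 6] | order so far=[1, 0, 4, 5]
  pop 2: no out-edges | ready=[3, 6] | order so far=[1, 0, 4, 5, 2]
  pop 3: no out-edges | ready=[6] | order so far=[1, 0, 4, 5, 2, 3]
  pop 6: no out-edges | ready=[] | order so far=[1, 0, 4, 5, 2, 3, 6]
  Result: [1, 0, 4, 5, 2, 3, 6]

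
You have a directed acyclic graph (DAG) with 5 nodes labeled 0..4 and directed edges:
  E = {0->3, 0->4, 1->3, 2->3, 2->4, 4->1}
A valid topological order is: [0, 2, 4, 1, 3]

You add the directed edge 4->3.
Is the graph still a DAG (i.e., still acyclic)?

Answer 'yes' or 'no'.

Given toposort: [0, 2, 4, 1, 3]
Position of 4: index 2; position of 3: index 4
New edge 4->3: forward
Forward edge: respects the existing order. Still a DAG, same toposort still valid.
Still a DAG? yes

Answer: yes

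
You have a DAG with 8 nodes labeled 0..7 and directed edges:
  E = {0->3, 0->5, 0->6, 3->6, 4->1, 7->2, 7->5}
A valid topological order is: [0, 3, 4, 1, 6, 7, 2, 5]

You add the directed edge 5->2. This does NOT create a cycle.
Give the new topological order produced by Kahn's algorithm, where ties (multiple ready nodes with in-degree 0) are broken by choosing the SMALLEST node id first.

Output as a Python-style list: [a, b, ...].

Old toposort: [0, 3, 4, 1, 6, 7, 2, 5]
Added edge: 5->2
Position of 5 (7) > position of 2 (6). Must reorder: 5 must now come before 2.
Run Kahn's algorithm (break ties by smallest node id):
  initial in-degrees: [0, 1, 2, 1, 0, 2, 2, 0]
  ready (indeg=0): [0, 4, 7]
  pop 0: indeg[3]->0; indeg[5]->1; indeg[6]->1 | ready=[3, 4, 7] | order so far=[0]
  pop 3: indeg[6]->0 | ready=[4, 6, 7] | order so far=[0, 3]
  pop 4: indeg[1]->0 | ready=[1, 6, 7] | order so far=[0, 3, 4]
  pop 1: no out-edges | ready=[6, 7] | order so far=[0, 3, 4, 1]
  pop 6: no out-edges | ready=[7] | order so far=[0, 3, 4, 1, 6]
  pop 7: indeg[2]->1; indeg[5]->0 | ready=[5] | order so far=[0, 3, 4, 1, 6, 7]
  pop 5: indeg[2]->0 | ready=[2] | order so far=[0, 3, 4, 1, 6, 7, 5]
  pop 2: no out-edges | ready=[] | order so far=[0, 3, 4, 1, 6, 7, 5, 2]
  Result: [0, 3, 4, 1, 6, 7, 5, 2]

Answer: [0, 3, 4, 1, 6, 7, 5, 2]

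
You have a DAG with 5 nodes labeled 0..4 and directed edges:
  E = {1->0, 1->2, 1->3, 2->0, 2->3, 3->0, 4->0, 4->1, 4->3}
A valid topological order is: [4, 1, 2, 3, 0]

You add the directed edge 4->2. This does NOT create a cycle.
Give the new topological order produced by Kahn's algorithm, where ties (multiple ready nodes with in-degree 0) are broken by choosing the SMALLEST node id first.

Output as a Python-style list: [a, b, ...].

Old toposort: [4, 1, 2, 3, 0]
Added edge: 4->2
Position of 4 (0) < position of 2 (2). Old order still valid.
Run Kahn's algorithm (break ties by smallest node id):
  initial in-degrees: [4, 1, 2, 3, 0]
  ready (indeg=0): [4]
  pop 4: indeg[0]->3; indeg[1]->0; indeg[2]->1; indeg[3]->2 | ready=[1] | order so far=[4]
  pop 1: indeg[0]->2; indeg[2]->0; indeg[3]->1 | ready=[2] | order so far=[4, 1]
  pop 2: indeg[0]->1; indeg[3]->0 | ready=[3] | order so far=[4, 1, 2]
  pop 3: indeg[0]->0 | ready=[0] | order so far=[4, 1, 2, 3]
  pop 0: no out-edges | ready=[] | order so far=[4, 1, 2, 3, 0]
  Result: [4, 1, 2, 3, 0]

Answer: [4, 1, 2, 3, 0]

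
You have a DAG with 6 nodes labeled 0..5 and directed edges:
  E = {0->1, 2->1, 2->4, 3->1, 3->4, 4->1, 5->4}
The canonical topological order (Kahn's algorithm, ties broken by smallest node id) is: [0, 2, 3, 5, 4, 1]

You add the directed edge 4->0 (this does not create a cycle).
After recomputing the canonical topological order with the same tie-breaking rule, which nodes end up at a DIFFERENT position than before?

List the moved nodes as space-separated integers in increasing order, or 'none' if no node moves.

Answer: 0 2 3 4 5

Derivation:
Old toposort: [0, 2, 3, 5, 4, 1]
Added edge 4->0
Recompute Kahn (smallest-id tiebreak):
  initial in-degrees: [1, 4, 0, 0, 3, 0]
  ready (indeg=0): [2, 3, 5]
  pop 2: indeg[1]->3; indeg[4]->2 | ready=[3, 5] | order so far=[2]
  pop 3: indeg[1]->2; indeg[4]->1 | ready=[5] | order so far=[2, 3]
  pop 5: indeg[4]->0 | ready=[4] | order so far=[2, 3, 5]
  pop 4: indeg[0]->0; indeg[1]->1 | ready=[0] | order so far=[2, 3, 5, 4]
  pop 0: indeg[1]->0 | ready=[1] | order so far=[2, 3, 5, 4, 0]
  pop 1: no out-edges | ready=[] | order so far=[2, 3, 5, 4, 0, 1]
New canonical toposort: [2, 3, 5, 4, 0, 1]
Compare positions:
  Node 0: index 0 -> 4 (moved)
  Node 1: index 5 -> 5 (same)
  Node 2: index 1 -> 0 (moved)
  Node 3: index 2 -> 1 (moved)
  Node 4: index 4 -> 3 (moved)
  Node 5: index 3 -> 2 (moved)
Nodes that changed position: 0 2 3 4 5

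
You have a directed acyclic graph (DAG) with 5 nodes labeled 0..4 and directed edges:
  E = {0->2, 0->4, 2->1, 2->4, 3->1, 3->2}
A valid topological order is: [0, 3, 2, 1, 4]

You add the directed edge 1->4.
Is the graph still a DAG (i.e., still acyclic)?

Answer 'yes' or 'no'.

Answer: yes

Derivation:
Given toposort: [0, 3, 2, 1, 4]
Position of 1: index 3; position of 4: index 4
New edge 1->4: forward
Forward edge: respects the existing order. Still a DAG, same toposort still valid.
Still a DAG? yes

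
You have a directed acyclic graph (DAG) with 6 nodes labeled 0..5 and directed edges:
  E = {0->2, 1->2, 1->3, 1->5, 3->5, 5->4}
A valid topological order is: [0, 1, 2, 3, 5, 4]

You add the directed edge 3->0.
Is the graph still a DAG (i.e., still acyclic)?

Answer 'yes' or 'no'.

Answer: yes

Derivation:
Given toposort: [0, 1, 2, 3, 5, 4]
Position of 3: index 3; position of 0: index 0
New edge 3->0: backward (u after v in old order)
Backward edge: old toposort is now invalid. Check if this creates a cycle.
Does 0 already reach 3? Reachable from 0: [0, 2]. NO -> still a DAG (reorder needed).
Still a DAG? yes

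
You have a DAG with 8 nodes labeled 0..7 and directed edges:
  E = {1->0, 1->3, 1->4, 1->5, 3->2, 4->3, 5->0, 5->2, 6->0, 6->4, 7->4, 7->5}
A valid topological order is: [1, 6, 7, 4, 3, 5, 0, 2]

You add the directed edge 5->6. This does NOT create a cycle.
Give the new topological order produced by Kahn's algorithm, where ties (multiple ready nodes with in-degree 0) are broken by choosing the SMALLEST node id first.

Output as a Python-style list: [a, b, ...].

Answer: [1, 7, 5, 6, 0, 4, 3, 2]

Derivation:
Old toposort: [1, 6, 7, 4, 3, 5, 0, 2]
Added edge: 5->6
Position of 5 (5) > position of 6 (1). Must reorder: 5 must now come before 6.
Run Kahn's algorithm (break ties by smallest node id):
  initial in-degrees: [3, 0, 2, 2, 3, 2, 1, 0]
  ready (indeg=0): [1, 7]
  pop 1: indeg[0]->2; indeg[3]->1; indeg[4]->2; indeg[5]->1 | ready=[7] | order so far=[1]
  pop 7: indeg[4]->1; indeg[5]->0 | ready=[5] | order so far=[1, 7]
  pop 5: indeg[0]->1; indeg[2]->1; indeg[6]->0 | ready=[6] | order so far=[1, 7, 5]
  pop 6: indeg[0]->0; indeg[4]->0 | ready=[0, 4] | order so far=[1, 7, 5, 6]
  pop 0: no out-edges | ready=[4] | order so far=[1, 7, 5, 6, 0]
  pop 4: indeg[3]->0 | ready=[3] | order so far=[1, 7, 5, 6, 0, 4]
  pop 3: indeg[2]->0 | ready=[2] | order so far=[1, 7, 5, 6, 0, 4, 3]
  pop 2: no out-edges | ready=[] | order so far=[1, 7, 5, 6, 0, 4, 3, 2]
  Result: [1, 7, 5, 6, 0, 4, 3, 2]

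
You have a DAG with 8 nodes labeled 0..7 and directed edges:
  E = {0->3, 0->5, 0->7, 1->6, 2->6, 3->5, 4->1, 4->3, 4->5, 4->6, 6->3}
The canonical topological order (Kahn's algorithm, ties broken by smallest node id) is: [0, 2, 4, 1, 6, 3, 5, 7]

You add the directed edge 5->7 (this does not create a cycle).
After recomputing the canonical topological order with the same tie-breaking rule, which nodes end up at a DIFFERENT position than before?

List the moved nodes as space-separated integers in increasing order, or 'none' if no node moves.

Answer: none

Derivation:
Old toposort: [0, 2, 4, 1, 6, 3, 5, 7]
Added edge 5->7
Recompute Kahn (smallest-id tiebreak):
  initial in-degrees: [0, 1, 0, 3, 0, 3, 3, 2]
  ready (indeg=0): [0, 2, 4]
  pop 0: indeg[3]->2; indeg[5]->2; indeg[7]->1 | ready=[2, 4] | order so far=[0]
  pop 2: indeg[6]->2 | ready=[4] | order so far=[0, 2]
  pop 4: indeg[1]->0; indeg[3]->1; indeg[5]->1; indeg[6]->1 | ready=[1] | order so far=[0, 2, 4]
  pop 1: indeg[6]->0 | ready=[6] | order so far=[0, 2, 4, 1]
  pop 6: indeg[3]->0 | ready=[3] | order so far=[0, 2, 4, 1, 6]
  pop 3: indeg[5]->0 | ready=[5] | order so far=[0, 2, 4, 1, 6, 3]
  pop 5: indeg[7]->0 | ready=[7] | order so far=[0, 2, 4, 1, 6, 3, 5]
  pop 7: no out-edges | ready=[] | order so far=[0, 2, 4, 1, 6, 3, 5, 7]
New canonical toposort: [0, 2, 4, 1, 6, 3, 5, 7]
Compare positions:
  Node 0: index 0 -> 0 (same)
  Node 1: index 3 -> 3 (same)
  Node 2: index 1 -> 1 (same)
  Node 3: index 5 -> 5 (same)
  Node 4: index 2 -> 2 (same)
  Node 5: index 6 -> 6 (same)
  Node 6: index 4 -> 4 (same)
  Node 7: index 7 -> 7 (same)
Nodes that changed position: none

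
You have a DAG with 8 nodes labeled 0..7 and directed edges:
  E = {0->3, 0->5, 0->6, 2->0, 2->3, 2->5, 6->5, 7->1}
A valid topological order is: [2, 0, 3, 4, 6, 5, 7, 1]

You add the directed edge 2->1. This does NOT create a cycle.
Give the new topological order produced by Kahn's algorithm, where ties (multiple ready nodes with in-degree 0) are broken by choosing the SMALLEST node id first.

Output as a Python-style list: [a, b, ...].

Old toposort: [2, 0, 3, 4, 6, 5, 7, 1]
Added edge: 2->1
Position of 2 (0) < position of 1 (7). Old order still valid.
Run Kahn's algorithm (break ties by smallest node id):
  initial in-degrees: [1, 2, 0, 2, 0, 3, 1, 0]
  ready (indeg=0): [2, 4, 7]
  pop 2: indeg[0]->0; indeg[1]->1; indeg[3]->1; indeg[5]->2 | ready=[0, 4, 7] | order so far=[2]
  pop 0: indeg[3]->0; indeg[5]->1; indeg[6]->0 | ready=[3, 4, 6, 7] | order so far=[2, 0]
  pop 3: no out-edges | ready=[4, 6, 7] | order so far=[2, 0, 3]
  pop 4: no out-edges | ready=[6, 7] | order so far=[2, 0, 3, 4]
  pop 6: indeg[5]->0 | ready=[5, 7] | order so far=[2, 0, 3, 4, 6]
  pop 5: no out-edges | ready=[7] | order so far=[2, 0, 3, 4, 6, 5]
  pop 7: indeg[1]->0 | ready=[1] | order so far=[2, 0, 3, 4, 6, 5, 7]
  pop 1: no out-edges | ready=[] | order so far=[2, 0, 3, 4, 6, 5, 7, 1]
  Result: [2, 0, 3, 4, 6, 5, 7, 1]

Answer: [2, 0, 3, 4, 6, 5, 7, 1]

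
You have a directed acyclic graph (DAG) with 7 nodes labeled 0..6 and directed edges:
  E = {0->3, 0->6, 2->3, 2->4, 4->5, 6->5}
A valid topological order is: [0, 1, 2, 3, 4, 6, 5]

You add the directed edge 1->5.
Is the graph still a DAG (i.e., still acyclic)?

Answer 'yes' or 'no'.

Given toposort: [0, 1, 2, 3, 4, 6, 5]
Position of 1: index 1; position of 5: index 6
New edge 1->5: forward
Forward edge: respects the existing order. Still a DAG, same toposort still valid.
Still a DAG? yes

Answer: yes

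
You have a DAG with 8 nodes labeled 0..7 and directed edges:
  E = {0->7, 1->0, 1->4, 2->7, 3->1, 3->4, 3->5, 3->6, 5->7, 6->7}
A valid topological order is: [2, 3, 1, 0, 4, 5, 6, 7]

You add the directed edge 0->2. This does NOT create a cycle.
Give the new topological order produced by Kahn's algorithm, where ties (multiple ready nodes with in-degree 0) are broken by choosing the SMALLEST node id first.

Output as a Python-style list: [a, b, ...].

Answer: [3, 1, 0, 2, 4, 5, 6, 7]

Derivation:
Old toposort: [2, 3, 1, 0, 4, 5, 6, 7]
Added edge: 0->2
Position of 0 (3) > position of 2 (0). Must reorder: 0 must now come before 2.
Run Kahn's algorithm (break ties by smallest node id):
  initial in-degrees: [1, 1, 1, 0, 2, 1, 1, 4]
  ready (indeg=0): [3]
  pop 3: indeg[1]->0; indeg[4]->1; indeg[5]->0; indeg[6]->0 | ready=[1, 5, 6] | order so far=[3]
  pop 1: indeg[0]->0; indeg[4]->0 | ready=[0, 4, 5, 6] | order so far=[3, 1]
  pop 0: indeg[2]->0; indeg[7]->3 | ready=[2, 4, 5, 6] | order so far=[3, 1, 0]
  pop 2: indeg[7]->2 | ready=[4, 5, 6] | order so far=[3, 1, 0, 2]
  pop 4: no out-edges | ready=[5, 6] | order so far=[3, 1, 0, 2, 4]
  pop 5: indeg[7]->1 | ready=[6] | order so far=[3, 1, 0, 2, 4, 5]
  pop 6: indeg[7]->0 | ready=[7] | order so far=[3, 1, 0, 2, 4, 5, 6]
  pop 7: no out-edges | ready=[] | order so far=[3, 1, 0, 2, 4, 5, 6, 7]
  Result: [3, 1, 0, 2, 4, 5, 6, 7]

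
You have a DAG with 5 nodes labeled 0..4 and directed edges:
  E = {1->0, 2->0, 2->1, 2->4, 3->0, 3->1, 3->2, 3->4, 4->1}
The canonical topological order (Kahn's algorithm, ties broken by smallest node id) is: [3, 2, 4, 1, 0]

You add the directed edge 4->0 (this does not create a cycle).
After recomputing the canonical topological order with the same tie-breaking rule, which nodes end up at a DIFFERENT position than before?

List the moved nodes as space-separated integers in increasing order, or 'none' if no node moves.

Old toposort: [3, 2, 4, 1, 0]
Added edge 4->0
Recompute Kahn (smallest-id tiebreak):
  initial in-degrees: [4, 3, 1, 0, 2]
  ready (indeg=0): [3]
  pop 3: indeg[0]->3; indeg[1]->2; indeg[2]->0; indeg[4]->1 | ready=[2] | order so far=[3]
  pop 2: indeg[0]->2; indeg[1]->1; indeg[4]->0 | ready=[4] | order so far=[3, 2]
  pop 4: indeg[0]->1; indeg[1]->0 | ready=[1] | order so far=[3, 2, 4]
  pop 1: indeg[0]->0 | ready=[0] | order so far=[3, 2, 4, 1]
  pop 0: no out-edges | ready=[] | order so far=[3, 2, 4, 1, 0]
New canonical toposort: [3, 2, 4, 1, 0]
Compare positions:
  Node 0: index 4 -> 4 (same)
  Node 1: index 3 -> 3 (same)
  Node 2: index 1 -> 1 (same)
  Node 3: index 0 -> 0 (same)
  Node 4: index 2 -> 2 (same)
Nodes that changed position: none

Answer: none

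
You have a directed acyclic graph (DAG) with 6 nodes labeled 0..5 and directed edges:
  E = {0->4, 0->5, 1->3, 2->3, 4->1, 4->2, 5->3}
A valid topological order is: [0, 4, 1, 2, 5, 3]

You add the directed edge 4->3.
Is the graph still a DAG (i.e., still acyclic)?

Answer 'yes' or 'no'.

Answer: yes

Derivation:
Given toposort: [0, 4, 1, 2, 5, 3]
Position of 4: index 1; position of 3: index 5
New edge 4->3: forward
Forward edge: respects the existing order. Still a DAG, same toposort still valid.
Still a DAG? yes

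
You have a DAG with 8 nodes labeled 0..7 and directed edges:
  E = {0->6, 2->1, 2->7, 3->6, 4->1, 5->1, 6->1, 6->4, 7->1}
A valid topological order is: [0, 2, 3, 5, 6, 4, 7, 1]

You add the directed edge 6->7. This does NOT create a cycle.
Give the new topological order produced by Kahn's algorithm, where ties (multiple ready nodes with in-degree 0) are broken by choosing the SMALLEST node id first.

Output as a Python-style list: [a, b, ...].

Answer: [0, 2, 3, 5, 6, 4, 7, 1]

Derivation:
Old toposort: [0, 2, 3, 5, 6, 4, 7, 1]
Added edge: 6->7
Position of 6 (4) < position of 7 (6). Old order still valid.
Run Kahn's algorithm (break ties by smallest node id):
  initial in-degrees: [0, 5, 0, 0, 1, 0, 2, 2]
  ready (indeg=0): [0, 2, 3, 5]
  pop 0: indeg[6]->1 | ready=[2, 3, 5] | order so far=[0]
  pop 2: indeg[1]->4; indeg[7]->1 | ready=[3, 5] | order so far=[0, 2]
  pop 3: indeg[6]->0 | ready=[5, 6] | order so far=[0, 2, 3]
  pop 5: indeg[1]->3 | ready=[6] | order so far=[0, 2, 3, 5]
  pop 6: indeg[1]->2; indeg[4]->0; indeg[7]->0 | ready=[4, 7] | order so far=[0, 2, 3, 5, 6]
  pop 4: indeg[1]->1 | ready=[7] | order so far=[0, 2, 3, 5, 6, 4]
  pop 7: indeg[1]->0 | ready=[1] | order so far=[0, 2, 3, 5, 6, 4, 7]
  pop 1: no out-edges | ready=[] | order so far=[0, 2, 3, 5, 6, 4, 7, 1]
  Result: [0, 2, 3, 5, 6, 4, 7, 1]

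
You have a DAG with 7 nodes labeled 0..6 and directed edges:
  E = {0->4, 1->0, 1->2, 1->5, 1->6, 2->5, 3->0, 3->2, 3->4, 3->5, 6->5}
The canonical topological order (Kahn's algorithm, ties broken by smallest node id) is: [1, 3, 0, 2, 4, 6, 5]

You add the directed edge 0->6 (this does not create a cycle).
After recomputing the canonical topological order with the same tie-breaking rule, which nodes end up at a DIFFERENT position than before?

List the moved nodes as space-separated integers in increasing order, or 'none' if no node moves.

Answer: none

Derivation:
Old toposort: [1, 3, 0, 2, 4, 6, 5]
Added edge 0->6
Recompute Kahn (smallest-id tiebreak):
  initial in-degrees: [2, 0, 2, 0, 2, 4, 2]
  ready (indeg=0): [1, 3]
  pop 1: indeg[0]->1; indeg[2]->1; indeg[5]->3; indeg[6]->1 | ready=[3] | order so far=[1]
  pop 3: indeg[0]->0; indeg[2]->0; indeg[4]->1; indeg[5]->2 | ready=[0, 2] | order so far=[1, 3]
  pop 0: indeg[4]->0; indeg[6]->0 | ready=[2, 4, 6] | order so far=[1, 3, 0]
  pop 2: indeg[5]->1 | ready=[4, 6] | order so far=[1, 3, 0, 2]
  pop 4: no out-edges | ready=[6] | order so far=[1, 3, 0, 2, 4]
  pop 6: indeg[5]->0 | ready=[5] | order so far=[1, 3, 0, 2, 4, 6]
  pop 5: no out-edges | ready=[] | order so far=[1, 3, 0, 2, 4, 6, 5]
New canonical toposort: [1, 3, 0, 2, 4, 6, 5]
Compare positions:
  Node 0: index 2 -> 2 (same)
  Node 1: index 0 -> 0 (same)
  Node 2: index 3 -> 3 (same)
  Node 3: index 1 -> 1 (same)
  Node 4: index 4 -> 4 (same)
  Node 5: index 6 -> 6 (same)
  Node 6: index 5 -> 5 (same)
Nodes that changed position: none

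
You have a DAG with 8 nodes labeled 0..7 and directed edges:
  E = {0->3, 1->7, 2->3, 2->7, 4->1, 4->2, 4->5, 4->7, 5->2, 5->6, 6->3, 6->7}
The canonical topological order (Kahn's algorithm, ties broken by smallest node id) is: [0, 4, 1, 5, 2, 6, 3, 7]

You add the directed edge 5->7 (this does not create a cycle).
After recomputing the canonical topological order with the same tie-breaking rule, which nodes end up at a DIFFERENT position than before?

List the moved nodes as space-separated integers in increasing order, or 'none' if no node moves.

Answer: none

Derivation:
Old toposort: [0, 4, 1, 5, 2, 6, 3, 7]
Added edge 5->7
Recompute Kahn (smallest-id tiebreak):
  initial in-degrees: [0, 1, 2, 3, 0, 1, 1, 5]
  ready (indeg=0): [0, 4]
  pop 0: indeg[3]->2 | ready=[4] | order so far=[0]
  pop 4: indeg[1]->0; indeg[2]->1; indeg[5]->0; indeg[7]->4 | ready=[1, 5] | order so far=[0, 4]
  pop 1: indeg[7]->3 | ready=[5] | order so far=[0, 4, 1]
  pop 5: indeg[2]->0; indeg[6]->0; indeg[7]->2 | ready=[2, 6] | order so far=[0, 4, 1, 5]
  pop 2: indeg[3]->1; indeg[7]->1 | ready=[6] | order so far=[0, 4, 1, 5, 2]
  pop 6: indeg[3]->0; indeg[7]->0 | ready=[3, 7] | order so far=[0, 4, 1, 5, 2, 6]
  pop 3: no out-edges | ready=[7] | order so far=[0, 4, 1, 5, 2, 6, 3]
  pop 7: no out-edges | ready=[] | order so far=[0, 4, 1, 5, 2, 6, 3, 7]
New canonical toposort: [0, 4, 1, 5, 2, 6, 3, 7]
Compare positions:
  Node 0: index 0 -> 0 (same)
  Node 1: index 2 -> 2 (same)
  Node 2: index 4 -> 4 (same)
  Node 3: index 6 -> 6 (same)
  Node 4: index 1 -> 1 (same)
  Node 5: index 3 -> 3 (same)
  Node 6: index 5 -> 5 (same)
  Node 7: index 7 -> 7 (same)
Nodes that changed position: none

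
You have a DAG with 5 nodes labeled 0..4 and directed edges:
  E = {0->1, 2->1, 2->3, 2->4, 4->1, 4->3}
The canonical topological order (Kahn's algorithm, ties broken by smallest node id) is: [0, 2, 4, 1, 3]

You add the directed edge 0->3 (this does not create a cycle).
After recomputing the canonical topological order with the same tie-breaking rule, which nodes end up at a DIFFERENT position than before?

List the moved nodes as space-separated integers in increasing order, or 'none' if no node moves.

Old toposort: [0, 2, 4, 1, 3]
Added edge 0->3
Recompute Kahn (smallest-id tiebreak):
  initial in-degrees: [0, 3, 0, 3, 1]
  ready (indeg=0): [0, 2]
  pop 0: indeg[1]->2; indeg[3]->2 | ready=[2] | order so far=[0]
  pop 2: indeg[1]->1; indeg[3]->1; indeg[4]->0 | ready=[4] | order so far=[0, 2]
  pop 4: indeg[1]->0; indeg[3]->0 | ready=[1, 3] | order so far=[0, 2, 4]
  pop 1: no out-edges | ready=[3] | order so far=[0, 2, 4, 1]
  pop 3: no out-edges | ready=[] | order so far=[0, 2, 4, 1, 3]
New canonical toposort: [0, 2, 4, 1, 3]
Compare positions:
  Node 0: index 0 -> 0 (same)
  Node 1: index 3 -> 3 (same)
  Node 2: index 1 -> 1 (same)
  Node 3: index 4 -> 4 (same)
  Node 4: index 2 -> 2 (same)
Nodes that changed position: none

Answer: none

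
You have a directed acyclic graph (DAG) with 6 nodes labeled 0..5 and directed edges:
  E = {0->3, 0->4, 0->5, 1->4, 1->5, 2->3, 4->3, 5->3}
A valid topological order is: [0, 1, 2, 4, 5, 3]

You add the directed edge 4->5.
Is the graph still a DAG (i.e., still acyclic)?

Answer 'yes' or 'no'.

Given toposort: [0, 1, 2, 4, 5, 3]
Position of 4: index 3; position of 5: index 4
New edge 4->5: forward
Forward edge: respects the existing order. Still a DAG, same toposort still valid.
Still a DAG? yes

Answer: yes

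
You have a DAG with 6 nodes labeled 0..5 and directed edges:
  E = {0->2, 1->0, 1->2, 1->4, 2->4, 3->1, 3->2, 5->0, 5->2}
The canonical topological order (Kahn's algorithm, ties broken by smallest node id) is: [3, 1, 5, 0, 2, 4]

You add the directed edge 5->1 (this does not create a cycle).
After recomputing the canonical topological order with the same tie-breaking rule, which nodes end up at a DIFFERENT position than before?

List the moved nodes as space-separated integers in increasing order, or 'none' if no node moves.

Old toposort: [3, 1, 5, 0, 2, 4]
Added edge 5->1
Recompute Kahn (smallest-id tiebreak):
  initial in-degrees: [2, 2, 4, 0, 2, 0]
  ready (indeg=0): [3, 5]
  pop 3: indeg[1]->1; indeg[2]->3 | ready=[5] | order so far=[3]
  pop 5: indeg[0]->1; indeg[1]->0; indeg[2]->2 | ready=[1] | order so far=[3, 5]
  pop 1: indeg[0]->0; indeg[2]->1; indeg[4]->1 | ready=[0] | order so far=[3, 5, 1]
  pop 0: indeg[2]->0 | ready=[2] | order so far=[3, 5, 1, 0]
  pop 2: indeg[4]->0 | ready=[4] | order so far=[3, 5, 1, 0, 2]
  pop 4: no out-edges | ready=[] | order so far=[3, 5, 1, 0, 2, 4]
New canonical toposort: [3, 5, 1, 0, 2, 4]
Compare positions:
  Node 0: index 3 -> 3 (same)
  Node 1: index 1 -> 2 (moved)
  Node 2: index 4 -> 4 (same)
  Node 3: index 0 -> 0 (same)
  Node 4: index 5 -> 5 (same)
  Node 5: index 2 -> 1 (moved)
Nodes that changed position: 1 5

Answer: 1 5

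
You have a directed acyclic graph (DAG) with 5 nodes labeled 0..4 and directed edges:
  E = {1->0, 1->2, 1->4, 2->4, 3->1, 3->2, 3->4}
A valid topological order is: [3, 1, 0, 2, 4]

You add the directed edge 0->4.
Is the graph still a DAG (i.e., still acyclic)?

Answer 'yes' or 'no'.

Given toposort: [3, 1, 0, 2, 4]
Position of 0: index 2; position of 4: index 4
New edge 0->4: forward
Forward edge: respects the existing order. Still a DAG, same toposort still valid.
Still a DAG? yes

Answer: yes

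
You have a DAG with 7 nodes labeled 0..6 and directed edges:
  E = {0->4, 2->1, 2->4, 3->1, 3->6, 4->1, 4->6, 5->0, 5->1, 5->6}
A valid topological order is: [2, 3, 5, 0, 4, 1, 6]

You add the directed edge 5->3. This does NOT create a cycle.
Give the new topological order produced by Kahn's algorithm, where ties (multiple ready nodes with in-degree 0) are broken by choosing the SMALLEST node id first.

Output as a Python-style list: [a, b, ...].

Answer: [2, 5, 0, 3, 4, 1, 6]

Derivation:
Old toposort: [2, 3, 5, 0, 4, 1, 6]
Added edge: 5->3
Position of 5 (2) > position of 3 (1). Must reorder: 5 must now come before 3.
Run Kahn's algorithm (break ties by smallest node id):
  initial in-degrees: [1, 4, 0, 1, 2, 0, 3]
  ready (indeg=0): [2, 5]
  pop 2: indeg[1]->3; indeg[4]->1 | ready=[5] | order so far=[2]
  pop 5: indeg[0]->0; indeg[1]->2; indeg[3]->0; indeg[6]->2 | ready=[0, 3] | order so far=[2, 5]
  pop 0: indeg[4]->0 | ready=[3, 4] | order so far=[2, 5, 0]
  pop 3: indeg[1]->1; indeg[6]->1 | ready=[4] | order so far=[2, 5, 0, 3]
  pop 4: indeg[1]->0; indeg[6]->0 | ready=[1, 6] | order so far=[2, 5, 0, 3, 4]
  pop 1: no out-edges | ready=[6] | order so far=[2, 5, 0, 3, 4, 1]
  pop 6: no out-edges | ready=[] | order so far=[2, 5, 0, 3, 4, 1, 6]
  Result: [2, 5, 0, 3, 4, 1, 6]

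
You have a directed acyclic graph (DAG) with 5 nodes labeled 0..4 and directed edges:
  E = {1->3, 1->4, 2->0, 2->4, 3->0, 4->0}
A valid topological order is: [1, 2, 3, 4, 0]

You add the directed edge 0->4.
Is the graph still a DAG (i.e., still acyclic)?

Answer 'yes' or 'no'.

Answer: no

Derivation:
Given toposort: [1, 2, 3, 4, 0]
Position of 0: index 4; position of 4: index 3
New edge 0->4: backward (u after v in old order)
Backward edge: old toposort is now invalid. Check if this creates a cycle.
Does 4 already reach 0? Reachable from 4: [0, 4]. YES -> cycle!
Still a DAG? no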